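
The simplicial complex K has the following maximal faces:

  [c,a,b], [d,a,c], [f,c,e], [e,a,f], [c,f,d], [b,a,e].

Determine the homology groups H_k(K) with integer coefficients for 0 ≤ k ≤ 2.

H_0 ≅ Z,  H_1 ≅ Z,  H_2 = 0.

Fix the vertex order a < b < c < d < e < f and write every simplex with vertices in increasing order. Then dim K = 2 and the simplices of K are:

  0-simplices (6): a, b, c, d, e, f
  1-simplices (12): ab, ac, ad, ae, af, bc, be, cd, ce, cf, df, ef
  2-simplices (6): abc, abe, acd, aef, cdf, cef

Hence C_0 ≅ Z^6, C_1 ≅ Z^12, C_2 ≅ Z^6.

∂_1: C_1 → C_0 maps an edge to its endpoints' difference, ∂[p,q] = q − p. For instance
  ∂df = f − d.
The 6×12 boundary matrix has rank 5 and Smith normal form diag(1,1,1,1,1).

Boundary ∂_2: C_2 → C_1 sends each 2-simplex [p,q,r] to [q,r] − [p,r] + [p,q]. For instance
  ∂cef = ef − cf + ce,
  ∂abc = bc − ac + ab.
This gives a 12×6 integer matrix of rank 6; reducing to Smith normal form yields diagonal entries (1,1,1,1,1,1).

Reading off H_k = ker ∂_k / im ∂_{k+1}:

  H_0: rank C_0 − rank ∂_1 = 6 − 5 = 1, and the invariant factors of ∂_1 are all 1, so H_0 ≅ Z.
  H_1: rank ker ∂_1 − rank ∂_2 = (12 − 5) − 6 = 1, and the invariant factors of ∂_2 are all 1, so H_1 ≅ Z.
  H_2: rank ker ∂_2 − rank ∂_3 = (6 − 6) − 0 = 0, and there is no ∂_3, so H_2 ≅ 0.

As a check, the Euler characteristic is 6 − 12 + 6 = 0, which agrees with 1 − 1 + 0 = 0.
(K is a triangulation of the cylinder S^1 x I.)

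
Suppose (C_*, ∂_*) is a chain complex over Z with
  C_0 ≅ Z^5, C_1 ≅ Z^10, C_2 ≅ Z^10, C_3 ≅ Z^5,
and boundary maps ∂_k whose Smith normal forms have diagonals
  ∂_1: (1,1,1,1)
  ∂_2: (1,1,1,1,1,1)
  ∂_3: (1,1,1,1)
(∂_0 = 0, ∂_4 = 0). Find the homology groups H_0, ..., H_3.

H_0 = Z,  H_1 = 0,  H_2 = 0,  H_3 = Z.

H_0: b_0 = 5 − 0 − 4 = 1; torsion from ∂_1 factors > 1: none. So H_0 = Z.
H_1: b_1 = 10 − 4 − 6 = 0; torsion from ∂_2 factors > 1: none. So H_1 = 0.
H_2: b_2 = 10 − 6 − 4 = 0; torsion from ∂_3 factors > 1: none. So H_2 = 0.
H_3: b_3 = 5 − 4 − 0 = 1; torsion from ∂_4 factors > 1: none. So H_3 = Z.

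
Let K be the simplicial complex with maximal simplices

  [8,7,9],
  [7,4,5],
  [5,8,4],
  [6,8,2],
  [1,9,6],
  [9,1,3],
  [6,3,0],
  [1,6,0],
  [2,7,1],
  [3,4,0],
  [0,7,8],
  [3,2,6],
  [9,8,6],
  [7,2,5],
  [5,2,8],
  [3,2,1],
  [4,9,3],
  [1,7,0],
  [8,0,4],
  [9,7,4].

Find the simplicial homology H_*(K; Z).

Fix the vertex order 0 < 1 < 2 < 3 < 4 < 5 < 6 < 7 < 8 < 9 and write every simplex with vertices in increasing order. Then dim K = 2 and the simplices of K are:

  0-simplices (10): [0], [1], [2], [3], [4], [5], [6], [7], [8], [9]
  1-simplices (30): (30 of them)
  2-simplices (20): (20 of them)

Hence C_0 ≅ Z^10, C_1 ≅ Z^30, C_2 ≅ Z^20.

Boundary ∂_1: C_1 → C_0 maps an edge to its endpoints' difference, ∂[p,q] = q − p. For instance
  ∂[3,9] = [9] − [3].
The resulting 10×30 matrix has rank 9, and its Smith normal form has invariant factors (1,1,1,1,1,1,1,1,1).

The boundary map ∂_2: C_2 → C_1 maps a triangle to the signed sum of its edges. For instance
  ∂[2,3,6] = [3,6] − [2,6] + [2,3],
  ∂[1,2,3] = [2,3] − [1,3] + [1,2].
As a 30×20 matrix over Z this has rank 20, with invariant factors (1,1,1,1,1,1,1,1,1,1,1,1,1,1,1,1,1,1,1,2).

From H_k ≅ ker(∂_k) / im(∂_{k+1}) we obtain:

  H_0: rank C_0 − rank ∂_1 = 10 − 9 = 1, and the invariant factors of ∂_1 are all 1, so H_0 = Z.
  H_1: rank ker ∂_1 − rank ∂_2 = (30 − 9) − 20 = 1, and ∂_2 has invariant factor 2 > 1, so H_1 = Z ⊕ Z/2.
  H_2: rank ker ∂_2 − rank ∂_3 = (20 − 20) − 0 = 0, and there is no ∂_3, so H_2 = 0.

(K is a triangulation of the Klein bottle.)

H_0 ≅ Z,  H_1 ≅ Z ⊕ Z/2,  H_2 = 0.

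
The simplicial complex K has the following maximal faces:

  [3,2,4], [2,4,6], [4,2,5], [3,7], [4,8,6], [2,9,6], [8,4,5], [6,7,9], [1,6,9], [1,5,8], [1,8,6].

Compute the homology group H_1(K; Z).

H_1 ≅ Z.

Order the vertices as 1 < 2 < 3 < 4 < 5 < 6 < 7 < 8 < 9. Listing each simplex with vertices in this order, K has dimension 2 with simplices:

  0-simplices (9): [1], [2], [3], [4], [5], [6], [7], [8], [9]
  1-simplices (19): [1,5], [1,6], [1,8], [1,9], [2,3], [2,4], [2,5], [2,6], [2,9], [3,4], [3,7], [4,5], [4,6], [4,8], [5,8], [6,7], [6,8], [6,9], [7,9]
  2-simplices (10): [1,5,8], [1,6,8], [1,6,9], [2,3,4], [2,4,5], [2,4,6], [2,6,9], [4,5,8], [4,6,8], [6,7,9]

Hence C_0 ≅ Z^9, C_1 ≅ Z^19, C_2 ≅ Z^10.

The boundary map ∂_1: C_1 → C_0 is given by ∂[p,q] = [q] − [p]. For instance
  ∂[6,8] = [8] − [6].
This gives a 9×19 integer matrix of rank 8; reducing to Smith normal form yields diagonal entries (1,1,1,1,1,1,1,1).

Boundary ∂_2: C_2 → C_1 sends each 2-simplex [p,q,r] to [q,r] − [p,r] + [p,q]. For instance
  ∂[2,6,9] = [6,9] − [2,9] + [2,6],
  ∂[4,6,8] = [6,8] − [4,8] + [4,6].
The resulting 19×10 matrix has rank 10, and its Smith normal form has invariant factors (1,1,1,1,1,1,1,1,1,1).

Now H_k = ker ∂_k / im ∂_{k+1}, so:

  H_1: rank ker ∂_1 − rank ∂_2 = (19 − 8) − 10 = 1, and the invariant factors of ∂_2 are all 1, so H_1 = Z.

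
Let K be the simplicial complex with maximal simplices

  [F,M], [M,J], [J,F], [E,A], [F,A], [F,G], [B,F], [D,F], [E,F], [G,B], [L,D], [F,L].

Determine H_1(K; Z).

Order the vertices as A < B < D < E < F < G < J < L < M. Listing each simplex with vertices in this order, K has dimension 1 with simplices:

  0-simplices (9): A, B, D, E, F, G, J, L, M
  1-simplices (12): AE, AF, BF, BG, DF, DL, EF, FG, FJ, FL, FM, JM

so the chain groups are C_0 ≅ Z^9, C_1 ≅ Z^12.

Boundary ∂_1: C_1 → C_0 sends each edge [p,q] (with p < q) to q − p.
As a 9×12 matrix over Z this has rank 8, with invariant factors (1,1,1,1,1,1,1,1).

Reading off H_k = ker ∂_k / im ∂_{k+1}:

  H_1: rank ker ∂_1 − rank ∂_2 = (12 − 8) − 0 = 4, and there is no ∂_2, so H_1 = Z^4.

H_1 ≅ Z^4.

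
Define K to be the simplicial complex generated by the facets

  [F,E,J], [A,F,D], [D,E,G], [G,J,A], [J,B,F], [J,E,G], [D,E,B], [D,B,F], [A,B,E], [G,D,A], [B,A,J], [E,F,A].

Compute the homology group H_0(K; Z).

H_0 = Z.

Take the total order A < B < D < E < F < G < J on the vertex set. Then K (dimension 2) consists of the simplices:

  0-simplices (7): A, B, D, E, F, G, J
  1-simplices (18): AB, AD, AE, AF, AG, AJ, BD, BE, BF, BJ, DE, DF, DG, EF, EG, EJ, FJ, GJ
  2-simplices (12): ABE, ABJ, ADF, ADG, AEF, AGJ, BDE, BDF, BFJ, DEG, EFJ, EGJ

Hence C_0 ≅ Z^7, C_1 ≅ Z^18, C_2 ≅ Z^12.

Boundary ∂_1: C_1 → C_0 sends each edge [p,q] (with p < q) to q − p. For instance
  ∂DE = E − D.
As a 7×18 matrix over Z this has rank 6, with invariant factors (1,1,1,1,1,1).

Boundary ∂_2: C_2 → C_1 maps a triangle to the signed sum of its edges. For instance
  ∂AGJ = GJ − AJ + AG,
  ∂ADF = DF − AF + AD.
As a 18×12 matrix over Z this has rank 12, with invariant factors (1,1,1,1,1,1,1,1,1,1,1,2).

Reading off H_k = ker ∂_k / im ∂_{k+1}:

  H_0: rank C_0 − rank ∂_1 = 7 − 6 = 1, and the invariant factors of ∂_1 are all 1, so H_0 = Z.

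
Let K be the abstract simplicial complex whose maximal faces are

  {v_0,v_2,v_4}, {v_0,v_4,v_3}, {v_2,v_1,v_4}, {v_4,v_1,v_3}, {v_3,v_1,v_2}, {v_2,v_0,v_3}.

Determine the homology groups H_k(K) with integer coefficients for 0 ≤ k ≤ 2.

H_0 = Z,  H_1 = 0,  H_2 = Z.

Fix the vertex order v_0 < v_1 < v_2 < v_3 < v_4 and write every simplex with vertices in increasing order. Then dim K = 2 and the simplices of K are:

  0-simplices (5): [v_0], [v_1], [v_2], [v_3], [v_4]
  1-simplices (9): [v_0,v_2], [v_0,v_3], [v_0,v_4], [v_1,v_2], [v_1,v_3], [v_1,v_4], [v_2,v_3], [v_2,v_4], [v_3,v_4]
  2-simplices (6): [v_0,v_2,v_3], [v_0,v_2,v_4], [v_0,v_3,v_4], [v_1,v_2,v_3], [v_1,v_2,v_4], [v_1,v_3,v_4]

giving chain groups C_0 ≅ Z^5, C_1 ≅ Z^9, C_2 ≅ Z^6.

The boundary map ∂_1: C_1 → C_0 sends each edge [p,q] (with p < q) to q − p. For instance
  ∂[v_3,v_4] = [v_4] − [v_3].
As a 5×9 matrix over Z this has rank 4, with invariant factors (1,1,1,1).

Boundary ∂_2: C_2 → C_1 sends each 2-simplex [p,q,r] to [q,r] − [p,r] + [p,q]. For instance
  ∂[v_1,v_2,v_4] = [v_2,v_4] − [v_1,v_4] + [v_1,v_2],
  ∂[v_0,v_3,v_4] = [v_3,v_4] − [v_0,v_4] + [v_0,v_3].
The resulting 9×6 matrix has rank 5, and its Smith normal form has invariant factors (1,1,1,1,1).

Reading off H_k = ker ∂_k / im ∂_{k+1}:

  H_0: rank C_0 − rank ∂_1 = 5 − 4 = 1, and the invariant factors of ∂_1 are all 1, so H_0 = Z.
  H_1: rank ker ∂_1 − rank ∂_2 = (9 − 4) − 5 = 0, and the invariant factors of ∂_2 are all 1, so H_1 = 0.
  H_2: rank ker ∂_2 − rank ∂_3 = (6 − 5) − 0 = 1, and there is no ∂_3, so H_2 = Z.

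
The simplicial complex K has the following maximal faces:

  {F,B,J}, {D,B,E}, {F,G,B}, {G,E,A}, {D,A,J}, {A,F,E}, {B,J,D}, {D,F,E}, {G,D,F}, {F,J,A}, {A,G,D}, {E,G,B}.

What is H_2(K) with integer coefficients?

Take the total order A < B < D < E < F < G < J on the vertex set. Then K (dimension 2) consists of the simplices:

  0-simplices (7): A, B, D, E, F, G, J
  1-simplices (18): AD, AE, AF, AG, AJ, BD, BE, BF, BG, BJ, DE, DF, DG, DJ, EF, EG, FG, FJ
  2-simplices (12): ADG, ADJ, AEF, AEG, AFJ, BDE, BDJ, BEG, BFG, BFJ, DEF, DFG

giving chain groups C_0 ≅ Z^7, C_1 ≅ Z^18, C_2 ≅ Z^12.

∂_1: C_1 → C_0 is given by ∂[p,q] = [q] − [p].
The resulting 7×18 matrix has rank 6, and its Smith normal form has invariant factors (1,1,1,1,1,1).

Boundary ∂_2: C_2 → C_1 sends each 2-simplex [p,q,r] to [q,r] − [p,r] + [p,q]. For instance
  ∂AFJ = FJ − AJ + AF,
  ∂BDJ = DJ − BJ + BD.
The 18×12 boundary matrix has rank 12 and Smith normal form diag(1,1,1,1,1,1,1,1,1,1,1,2).

Computing H_k = (kernel of ∂_k) / (image of ∂_{k+1}):

  H_2: rank ker ∂_2 − rank ∂_3 = (12 − 12) − 0 = 0, and there is no ∂_3, so H_2 ≅ 0.

(K is a triangulation of the real projective plane RP^2.)

H_2 ≅ 0.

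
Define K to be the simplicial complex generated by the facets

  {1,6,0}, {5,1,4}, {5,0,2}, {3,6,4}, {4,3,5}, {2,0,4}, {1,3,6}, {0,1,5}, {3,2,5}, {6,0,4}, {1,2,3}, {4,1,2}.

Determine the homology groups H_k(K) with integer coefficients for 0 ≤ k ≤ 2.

Take the total order 0 < 1 < 2 < 3 < 4 < 5 < 6 on the vertex set. Then K (dimension 2) consists of the simplices:

  0-simplices (7): [0], [1], [2], [3], [4], [5], [6]
  1-simplices (18): [0,1], [0,2], [0,4], [0,5], [0,6], [1,2], [1,3], [1,4], [1,5], [1,6], [2,3], [2,4], [2,5], [3,4], [3,5], [3,6], [4,5], [4,6]
  2-simplices (12): [0,1,5], [0,1,6], [0,2,4], [0,2,5], [0,4,6], [1,2,3], [1,2,4], [1,3,6], [1,4,5], [2,3,5], [3,4,5], [3,4,6]

giving chain groups C_0 ≅ Z^7, C_1 ≅ Z^18, C_2 ≅ Z^12.

∂_1: C_1 → C_0 sends each edge [p,q] (with p < q) to q − p.
This gives a 7×18 integer matrix of rank 6; reducing to Smith normal form yields diagonal entries (1,1,1,1,1,1).

∂_2: C_2 → C_1 sends each 2-simplex [p,q,r] to [q,r] − [p,r] + [p,q]. For instance
  ∂[1,3,6] = [3,6] − [1,6] + [1,3],
  ∂[1,4,5] = [4,5] − [1,5] + [1,4].
The 18×12 boundary matrix has rank 12 and Smith normal form diag(1,1,1,1,1,1,1,1,1,1,1,2).

Reading off H_k = ker ∂_k / im ∂_{k+1}:

  H_0: rank C_0 − rank ∂_1 = 7 − 6 = 1, and the invariant factors of ∂_1 are all 1, so H_0 = Z.
  H_1: rank ker ∂_1 − rank ∂_2 = (18 − 6) − 12 = 0, and ∂_2 has invariant factor 2 > 1, so H_1 = Z/2.
  H_2: rank ker ∂_2 − rank ∂_3 = (12 − 12) − 0 = 0, and there is no ∂_3, so H_2 = 0.

As a check, the Euler characteristic is 7 − 18 + 12 = 1, which agrees with 1 − 0 + 0 = 1.

H_0 = Z,  H_1 = Z/2,  H_2 = 0.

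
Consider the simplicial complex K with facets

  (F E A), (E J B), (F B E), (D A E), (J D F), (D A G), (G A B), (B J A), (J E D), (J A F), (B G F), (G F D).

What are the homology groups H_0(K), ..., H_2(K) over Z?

Order the vertices as A < B < D < E < F < G < J. Listing each simplex with vertices in this order, K has dimension 2 with simplices:

  0-simplices (7): A, B, D, E, F, G, J
  1-simplices (18): AB, AD, AE, AF, AG, AJ, BE, BF, BG, BJ, DE, DF, DG, DJ, EF, EJ, FG, FJ
  2-simplices (12): ABG, ABJ, ADE, ADG, AEF, AFJ, BEF, BEJ, BFG, DEJ, DFG, DFJ

giving chain groups C_0 ≅ Z^7, C_1 ≅ Z^18, C_2 ≅ Z^12.

∂_1: C_1 → C_0 is given by ∂[p,q] = [q] − [p].
The 7×18 boundary matrix has rank 6 and Smith normal form diag(1,1,1,1,1,1).

∂_2: C_2 → C_1 sends each 2-simplex [p,q,r] to [q,r] − [p,r] + [p,q]. For instance
  ∂ADE = DE − AE + AD,
  ∂ADG = DG − AG + AD.
The 18×12 boundary matrix has rank 12 and Smith normal form diag(1,1,1,1,1,1,1,1,1,1,1,2).

From H_k ≅ ker(∂_k) / im(∂_{k+1}) we obtain:

  H_0: rank C_0 − rank ∂_1 = 7 − 6 = 1, and the invariant factors of ∂_1 are all 1, so H_0 ≅ Z.
  H_1: rank ker ∂_1 − rank ∂_2 = (18 − 6) − 12 = 0, and ∂_2 has invariant factor 2 > 1, so H_1 ≅ Z/2Z.
  H_2: rank ker ∂_2 − rank ∂_3 = (12 − 12) − 0 = 0, and there is no ∂_3, so H_2 ≅ 0.

H_0 ≅ Z,  H_1 ≅ Z/2Z,  H_2 = 0.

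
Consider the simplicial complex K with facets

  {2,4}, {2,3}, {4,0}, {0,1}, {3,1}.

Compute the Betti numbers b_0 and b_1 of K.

b_0 = 1, b_1 = 1.

Order the vertices as 0 < 1 < 2 < 3 < 4. Listing each simplex with vertices in this order, K has dimension 1 with simplices:

  0-simplices (5): [0], [1], [2], [3], [4]
  1-simplices (5): [0,1], [0,4], [1,3], [2,3], [2,4]

Hence C_0 ≅ Z^5, C_1 ≅ Z^5.

Boundary ∂_1: C_1 → C_0 is given by ∂[p,q] = [q] − [p].
This gives a 5×5 integer matrix of rank 4; reducing to Smith normal form yields diagonal entries (1,1,1,1).

Reading off H_k = ker ∂_k / im ∂_{k+1}:

  H_0: rank C_0 − rank ∂_1 = 5 − 4 = 1, and the invariant factors of ∂_1 are all 1, so H_0 = Z.
  H_1: rank ker ∂_1 − rank ∂_2 = (5 − 4) − 0 = 1, and there is no ∂_2, so H_1 = Z.

As a check, the Euler characteristic is 5 − 5 = 0, which agrees with 1 − 1 = 0.
(K is a triangulation of the circle S^1.)

Hence the Betti numbers are b_0 = 1, b_1 = 1.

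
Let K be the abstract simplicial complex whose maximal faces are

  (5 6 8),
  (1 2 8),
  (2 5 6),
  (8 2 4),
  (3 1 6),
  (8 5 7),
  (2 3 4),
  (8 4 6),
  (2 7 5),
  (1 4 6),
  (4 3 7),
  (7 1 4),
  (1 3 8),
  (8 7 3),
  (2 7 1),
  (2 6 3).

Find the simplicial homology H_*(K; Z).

Order the vertices as 1 < 2 < 3 < 4 < 5 < 6 < 7 < 8. Listing each simplex with vertices in this order, K has dimension 2 with simplices:

  0-simplices (8): [1], [2], [3], [4], [5], [6], [7], [8]
  1-simplices (24): (24 of them)
  2-simplices (16): [1,2,7], [1,2,8], [1,3,6], [1,3,8], [1,4,6], [1,4,7], [2,3,4], [2,3,6], [2,4,8], [2,5,6], [2,5,7], [3,4,7], [3,7,8], [4,6,8], [5,6,8], [5,7,8]

so the chain groups are C_0 ≅ Z^8, C_1 ≅ Z^24, C_2 ≅ Z^16.

∂_1: C_1 → C_0 maps an edge to its endpoints' difference, ∂[p,q] = q − p.
The 8×24 boundary matrix has rank 7 and Smith normal form diag(1,1,1,1,1,1,1).

The boundary map ∂_2: C_2 → C_1 acts by ∂[p,q,r] = [q,r] − [p,r] + [p,q]. For instance
  ∂[3,4,7] = [4,7] − [3,7] + [3,4],
  ∂[2,3,6] = [3,6] − [2,6] + [2,3].
The resulting 24×16 matrix has rank 15, and its Smith normal form has invariant factors (1,1,1,1,1,1,1,1,1,1,1,1,1,1,1).

From H_k ≅ ker(∂_k) / im(∂_{k+1}) we obtain:

  H_0: rank C_0 − rank ∂_1 = 8 − 7 = 1, and the invariant factors of ∂_1 are all 1, so H_0 = Z.
  H_1: rank ker ∂_1 − rank ∂_2 = (24 − 7) − 15 = 2, and the invariant factors of ∂_2 are all 1, so H_1 = Z^2.
  H_2: rank ker ∂_2 − rank ∂_3 = (16 − 15) − 0 = 1, and there is no ∂_3, so H_2 = Z.

As a check, the Euler characteristic is 8 − 24 + 16 = 0, which agrees with 1 − 2 + 1 = 0.
(K is a triangulation of the torus T^2.)

H_0 = Z,  H_1 = Z^2,  H_2 = Z.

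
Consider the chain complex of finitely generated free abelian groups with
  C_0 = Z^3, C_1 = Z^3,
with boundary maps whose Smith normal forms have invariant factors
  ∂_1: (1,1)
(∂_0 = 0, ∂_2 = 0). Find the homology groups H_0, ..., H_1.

H_0: b_0 = 3 − 0 − 2 = 1; torsion from ∂_1 factors > 1: none. So H_0 ≅ Z.
H_1: b_1 = 3 − 2 − 0 = 1; torsion from ∂_2 factors > 1: none. So H_1 ≅ Z.

H_0 ≅ Z,  H_1 ≅ Z.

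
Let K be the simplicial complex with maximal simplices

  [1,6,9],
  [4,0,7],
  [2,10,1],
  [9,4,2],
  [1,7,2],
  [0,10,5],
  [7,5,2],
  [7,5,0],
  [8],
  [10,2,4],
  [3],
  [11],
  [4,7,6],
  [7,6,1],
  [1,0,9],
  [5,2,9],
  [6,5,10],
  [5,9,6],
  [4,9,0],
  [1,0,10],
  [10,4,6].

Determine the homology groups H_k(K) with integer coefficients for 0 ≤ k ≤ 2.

H_0 ≅ Z^4,  H_1 ≅ Z^2,  H_2 ≅ Z.

Take the total order 0 < 1 < 2 < 3 < 4 < 5 < 6 < 7 < 8 < 9 < 10 < 11 on the vertex set. Then K (dimension 2) consists of the simplices:

  0-simplices (12): [0], [1], [2], [3], [4], [5], [6], [7], [8], [9], [10], [11]
  1-simplices (27): (27 of them)
  2-simplices (18): (18 of them)

Hence C_0 ≅ Z^12, C_1 ≅ Z^27, C_2 ≅ Z^18.

Boundary ∂_1: C_1 → C_0 maps an edge to its endpoints' difference, ∂[p,q] = q − p. For instance
  ∂[2,10] = [10] − [2].
As a 12×27 matrix over Z this has rank 8, with invariant factors (1,1,1,1,1,1,1,1).

∂_2: C_2 → C_1 maps a triangle to the signed sum of its edges. For instance
  ∂[2,4,10] = [4,10] − [2,10] + [2,4],
  ∂[4,6,10] = [6,10] − [4,10] + [4,6].
This gives a 27×18 integer matrix of rank 17; reducing to Smith normal form yields diagonal entries (1,1,1,1,1,1,1,1,1,1,1,1,1,1,1,1,1).

From H_k ≅ ker(∂_k) / im(∂_{k+1}) we obtain:

  H_0: rank C_0 − rank ∂_1 = 12 − 8 = 4, and the invariant factors of ∂_1 are all 1, so H_0 = Z^4.
  H_1: rank ker ∂_1 − rank ∂_2 = (27 − 8) − 17 = 2, and the invariant factors of ∂_2 are all 1, so H_1 = Z^2.
  H_2: rank ker ∂_2 − rank ∂_3 = (18 − 17) − 0 = 1, and there is no ∂_3, so H_2 = Z.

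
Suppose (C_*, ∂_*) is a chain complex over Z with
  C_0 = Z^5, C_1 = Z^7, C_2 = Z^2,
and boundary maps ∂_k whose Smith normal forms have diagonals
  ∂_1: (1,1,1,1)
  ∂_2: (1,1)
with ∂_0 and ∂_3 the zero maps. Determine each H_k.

H_0 ≅ Z,  H_1 ≅ Z,  H_2 = 0.

H_0: b_0 = 5 − 0 − 4 = 1; torsion from ∂_1 factors > 1: none. So H_0 ≅ Z.
H_1: b_1 = 7 − 4 − 2 = 1; torsion from ∂_2 factors > 1: none. So H_1 ≅ Z.
H_2: b_2 = 2 − 2 − 0 = 0; torsion from ∂_3 factors > 1: none. So H_2 ≅ 0.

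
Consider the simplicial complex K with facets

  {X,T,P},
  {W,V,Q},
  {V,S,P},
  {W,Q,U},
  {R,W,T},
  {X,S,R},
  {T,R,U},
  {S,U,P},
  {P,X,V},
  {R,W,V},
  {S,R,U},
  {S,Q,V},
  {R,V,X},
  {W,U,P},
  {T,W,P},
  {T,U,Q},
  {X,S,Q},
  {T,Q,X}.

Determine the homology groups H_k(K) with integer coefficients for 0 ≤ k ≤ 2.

H_0 = Z,  H_1 = Z ⊕ Z/2Z,  H_2 = 0.

Fix the vertex order P < Q < R < S < T < U < V < W < X and write every simplex with vertices in increasing order. Then dim K = 2 and the simplices of K are:

  0-simplices (9): P, Q, R, S, T, U, V, W, X
  1-simplices (27): PS, PT, PU, PV, PW, PX, QS, QT, QU, QV, QW, QX, RS, RT, RU, RV, RW, RX, SU, SV, SX, TU, TW, TX, UW, VW, VX
  2-simplices (18): PSU, PSV, PTW, PTX, PUW, PVX, QSV, QSX, QTU, QTX, QUW, QVW, RSU, RSX, RTU, RTW, RVW, RVX

so the chain groups are C_0 ≅ Z^9, C_1 ≅ Z^27, C_2 ≅ Z^18.

Boundary ∂_1: C_1 → C_0 maps an edge to its endpoints' difference, ∂[p,q] = q − p.
As a 9×27 matrix over Z this has rank 8, with invariant factors (1,1,1,1,1,1,1,1).

∂_2: C_2 → C_1 maps a triangle to the signed sum of its edges. For instance
  ∂RSX = SX − RX + RS,
  ∂QVW = VW − QW + QV.
The 27×18 boundary matrix has rank 18 and Smith normal form diag(1,1,1,1,1,1,1,1,1,1,1,1,1,1,1,1,1,2).

Reading off H_k = ker ∂_k / im ∂_{k+1}:

  H_0: rank C_0 − rank ∂_1 = 9 − 8 = 1, and the invariant factors of ∂_1 are all 1, so H_0 = Z.
  H_1: rank ker ∂_1 − rank ∂_2 = (27 − 8) − 18 = 1, and ∂_2 has invariant factor 2 > 1, so H_1 = Z ⊕ Z/2Z.
  H_2: rank ker ∂_2 − rank ∂_3 = (18 − 18) − 0 = 0, and there is no ∂_3, so H_2 = 0.

As a check, the Euler characteristic is 9 − 27 + 18 = 0, which agrees with 1 − 1 + 0 = 0.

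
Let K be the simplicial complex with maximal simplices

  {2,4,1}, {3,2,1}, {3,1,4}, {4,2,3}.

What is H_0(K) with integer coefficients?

H_0 = Z.

We work with the vertex ordering 1 < 2 < 3 < 4. The simplices of K, each written with vertices in increasing order, are:

  0-simplices (4): [1], [2], [3], [4]
  1-simplices (6): [1,2], [1,3], [1,4], [2,3], [2,4], [3,4]
  2-simplices (4): [1,2,3], [1,2,4], [1,3,4], [2,3,4]

so the chain groups are C_0 ≅ Z^4, C_1 ≅ Z^6, C_2 ≅ Z^4.

The boundary map ∂_1: C_1 → C_0 is given by ∂[p,q] = [q] − [p]. For instance
  ∂[2,3] = [3] − [2].
As a 4×6 matrix over Z this has rank 3, with invariant factors (1,1,1).

The boundary map ∂_2: C_2 → C_1 sends each 2-simplex [p,q,r] to [q,r] − [p,r] + [p,q]. For instance
  ∂[1,2,3] = [2,3] − [1,3] + [1,2],
  ∂[2,3,4] = [3,4] − [2,4] + [2,3].
The 6×4 boundary matrix has rank 3 and Smith normal form diag(1,1,1).

From H_k ≅ ker(∂_k) / im(∂_{k+1}) we obtain:

  H_0: rank C_0 − rank ∂_1 = 4 − 3 = 1, and the invariant factors of ∂_1 are all 1, so H_0 ≅ Z.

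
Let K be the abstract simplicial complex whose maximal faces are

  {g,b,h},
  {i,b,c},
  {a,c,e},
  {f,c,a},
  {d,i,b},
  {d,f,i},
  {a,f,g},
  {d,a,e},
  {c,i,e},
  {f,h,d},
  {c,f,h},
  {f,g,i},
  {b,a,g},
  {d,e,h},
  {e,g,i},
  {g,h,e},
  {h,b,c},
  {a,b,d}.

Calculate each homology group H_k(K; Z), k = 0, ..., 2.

We work with the vertex ordering a < b < c < d < e < f < g < h < i. The simplices of K, each written with vertices in increasing order, are:

  0-simplices (9): a, b, c, d, e, f, g, h, i
  1-simplices (27): ab, ac, ad, ae, af, ag, bc, bd, bg, bh, bi, ce, cf, ch, ci, de, df, dh, di, eg, eh, ei, fg, fh, fi, gh, gi
  2-simplices (18): abd, abg, ace, acf, ade, afg, bch, bci, bdi, bgh, cei, cfh, deh, dfh, dfi, egh, egi, fgi

giving chain groups C_0 ≅ Z^9, C_1 ≅ Z^27, C_2 ≅ Z^18.

The boundary map ∂_1: C_1 → C_0 sends each edge [p,q] (with p < q) to q − p.
The 9×27 boundary matrix has rank 8 and Smith normal form diag(1,1,1,1,1,1,1,1).

∂_2: C_2 → C_1 sends each 2-simplex [p,q,r] to [q,r] − [p,r] + [p,q]. For instance
  ∂bch = ch − bh + bc,
  ∂egi = gi − ei + eg.
The resulting 27×18 matrix has rank 17, and its Smith normal form has invariant factors (1,1,1,1,1,1,1,1,1,1,1,1,1,1,1,1,1).

Now H_k = ker ∂_k / im ∂_{k+1}, so:

  H_0: rank C_0 − rank ∂_1 = 9 − 8 = 1, and the invariant factors of ∂_1 are all 1, so H_0 = Z.
  H_1: rank ker ∂_1 − rank ∂_2 = (27 − 8) − 17 = 2, and the invariant factors of ∂_2 are all 1, so H_1 = Z^2.
  H_2: rank ker ∂_2 − rank ∂_3 = (18 − 17) − 0 = 1, and there is no ∂_3, so H_2 = Z.

(K is a triangulation of the torus T^2.)

H_0 ≅ Z,  H_1 ≅ Z^2,  H_2 ≅ Z.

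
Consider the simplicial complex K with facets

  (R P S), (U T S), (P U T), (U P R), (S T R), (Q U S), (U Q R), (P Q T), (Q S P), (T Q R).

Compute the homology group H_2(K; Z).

Order the vertices as P < Q < R < S < T < U. Listing each simplex with vertices in this order, K has dimension 2 with simplices:

  0-simplices (6): P, Q, R, S, T, U
  1-simplices (15): PQ, PR, PS, PT, PU, QR, QS, QT, QU, RS, RT, RU, ST, SU, TU
  2-simplices (10): PQS, PQT, PRS, PRU, PTU, QRT, QRU, QSU, RST, STU

Hence C_0 ≅ Z^6, C_1 ≅ Z^15, C_2 ≅ Z^10.

Boundary ∂_1: C_1 → C_0 sends each edge [p,q] (with p < q) to q − p. For instance
  ∂RU = U − R.
The resulting 6×15 matrix has rank 5, and its Smith normal form has invariant factors (1,1,1,1,1).

The boundary map ∂_2: C_2 → C_1 maps a triangle to the signed sum of its edges. For instance
  ∂RST = ST − RT + RS,
  ∂STU = TU − SU + ST.
The resulting 15×10 matrix has rank 10, and its Smith normal form has invariant factors (1,1,1,1,1,1,1,1,1,2).

Now H_k = ker ∂_k / im ∂_{k+1}, so:

  H_2: rank ker ∂_2 − rank ∂_3 = (10 − 10) − 0 = 0, and there is no ∂_3, so H_2 = 0.

(K is a triangulation of the real projective plane RP^2.)

H_2 = 0.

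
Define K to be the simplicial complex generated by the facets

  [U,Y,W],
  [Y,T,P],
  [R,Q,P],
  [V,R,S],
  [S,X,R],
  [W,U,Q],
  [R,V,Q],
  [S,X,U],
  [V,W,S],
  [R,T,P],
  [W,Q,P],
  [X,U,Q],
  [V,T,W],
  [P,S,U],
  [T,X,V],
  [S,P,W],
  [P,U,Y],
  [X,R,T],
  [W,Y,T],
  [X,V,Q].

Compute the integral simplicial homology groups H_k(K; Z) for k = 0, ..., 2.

H_0 ≅ Z,  H_1 ≅ Z × Z/2,  H_2 = 0.

Fix the vertex order P < Q < R < S < T < U < V < W < X < Y and write every simplex with vertices in increasing order. Then dim K = 2 and the simplices of K are:

  0-simplices (10): P, Q, R, S, T, U, V, W, X, Y
  1-simplices (30): PQ, PR, PS, PT, PU, PW, PY, QR, QU, QV, QW, QX, RS, RT, RV, RX, SU, SV, SW, SX, TV, TW, TX, TY, UW, UX, UY, VW, VX, WY
  2-simplices (20): PQR, PQW, PRT, PSU, PSW, PTY, PUY, QRV, QUW, QUX, QVX, RSV, RSX, RTX, SUX, SVW, TVW, TVX, TWY, UWY

so the chain groups are C_0 ≅ Z^10, C_1 ≅ Z^30, C_2 ≅ Z^20.

∂_1: C_1 → C_0 maps an edge to its endpoints' difference, ∂[p,q] = q − p.
This gives a 10×30 integer matrix of rank 9; reducing to Smith normal form yields diagonal entries (1,1,1,1,1,1,1,1,1).

∂_2: C_2 → C_1 maps a triangle to the signed sum of its edges. For instance
  ∂TVW = VW − TW + TV,
  ∂RTX = TX − RX + RT.
The resulting 30×20 matrix has rank 20, and its Smith normal form has invariant factors (1,1,1,1,1,1,1,1,1,1,1,1,1,1,1,1,1,1,1,2).

Reading off H_k = ker ∂_k / im ∂_{k+1}:

  H_0: rank C_0 − rank ∂_1 = 10 − 9 = 1, and the invariant factors of ∂_1 are all 1, so H_0 ≅ Z.
  H_1: rank ker ∂_1 − rank ∂_2 = (30 − 9) − 20 = 1, and ∂_2 has invariant factor 2 > 1, so H_1 ≅ Z × Z/2.
  H_2: rank ker ∂_2 − rank ∂_3 = (20 − 20) − 0 = 0, and there is no ∂_3, so H_2 ≅ 0.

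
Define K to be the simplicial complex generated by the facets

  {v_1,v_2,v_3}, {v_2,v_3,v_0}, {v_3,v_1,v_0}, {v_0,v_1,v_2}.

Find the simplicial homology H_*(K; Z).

H_0 = Z,  H_1 = 0,  H_2 = Z.

Order the vertices as v_0 < v_1 < v_2 < v_3. Listing each simplex with vertices in this order, K has dimension 2 with simplices:

  0-simplices (4): [v_0], [v_1], [v_2], [v_3]
  1-simplices (6): [v_0,v_1], [v_0,v_2], [v_0,v_3], [v_1,v_2], [v_1,v_3], [v_2,v_3]
  2-simplices (4): [v_0,v_1,v_2], [v_0,v_1,v_3], [v_0,v_2,v_3], [v_1,v_2,v_3]

Hence C_0 ≅ Z^4, C_1 ≅ Z^6, C_2 ≅ Z^4.

∂_1: C_1 → C_0 maps an edge to its endpoints' difference, ∂[p,q] = q − p.
As a 4×6 matrix over Z this has rank 3, with invariant factors (1,1,1).

The boundary map ∂_2: C_2 → C_1 maps a triangle to the signed sum of its edges. For instance
  ∂[v_1,v_2,v_3] = [v_2,v_3] − [v_1,v_3] + [v_1,v_2],
  ∂[v_0,v_1,v_3] = [v_1,v_3] − [v_0,v_3] + [v_0,v_1].
As a 6×4 matrix over Z this has rank 3, with invariant factors (1,1,1).

Now H_k = ker ∂_k / im ∂_{k+1}, so:

  H_0: rank C_0 − rank ∂_1 = 4 − 3 = 1, and the invariant factors of ∂_1 are all 1, so H_0 = Z.
  H_1: rank ker ∂_1 − rank ∂_2 = (6 − 3) − 3 = 0, and the invariant factors of ∂_2 are all 1, so H_1 = 0.
  H_2: rank ker ∂_2 − rank ∂_3 = (4 − 3) − 0 = 1, and there is no ∂_3, so H_2 = Z.

As a check, the Euler characteristic is 4 − 6 + 4 = 2, which agrees with 1 − 0 + 1 = 2.
(K is a triangulation of the 2-sphere S^2.)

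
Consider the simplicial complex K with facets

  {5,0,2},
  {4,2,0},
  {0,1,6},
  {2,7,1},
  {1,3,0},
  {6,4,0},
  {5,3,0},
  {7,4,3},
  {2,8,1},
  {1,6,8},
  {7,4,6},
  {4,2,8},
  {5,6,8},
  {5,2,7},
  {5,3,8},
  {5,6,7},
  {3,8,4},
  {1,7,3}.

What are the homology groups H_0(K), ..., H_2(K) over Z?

We work with the vertex ordering 0 < 1 < 2 < 3 < 4 < 5 < 6 < 7 < 8. The simplices of K, each written with vertices in increasing order, are:

  0-simplices (9): [0], [1], [2], [3], [4], [5], [6], [7], [8]
  1-simplices (27): (27 of them)
  2-simplices (18): [0,1,3], [0,1,6], [0,2,4], [0,2,5], [0,3,5], [0,4,6], [1,2,7], [1,2,8], [1,3,7], [1,6,8], [2,4,8], [2,5,7], [3,4,7], [3,4,8], [3,5,8], [4,6,7], [5,6,7], [5,6,8]

giving chain groups C_0 ≅ Z^9, C_1 ≅ Z^27, C_2 ≅ Z^18.

The boundary map ∂_1: C_1 → C_0 sends each edge [p,q] (with p < q) to q − p. For instance
  ∂[0,2] = [2] − [0].
As a 9×27 matrix over Z this has rank 8, with invariant factors (1,1,1,1,1,1,1,1).

The boundary map ∂_2: C_2 → C_1 acts by ∂[p,q,r] = [q,r] − [p,r] + [p,q]. For instance
  ∂[5,6,8] = [6,8] − [5,8] + [5,6],
  ∂[1,3,7] = [3,7] − [1,7] + [1,3].
This gives a 27×18 integer matrix of rank 17; reducing to Smith normal form yields diagonal entries (1,1,1,1,1,1,1,1,1,1,1,1,1,1,1,1,1).

Computing H_k = (kernel of ∂_k) / (image of ∂_{k+1}):

  H_0: rank C_0 − rank ∂_1 = 9 − 8 = 1, and the invariant factors of ∂_1 are all 1, so H_0 = Z.
  H_1: rank ker ∂_1 − rank ∂_2 = (27 − 8) − 17 = 2, and the invariant factors of ∂_2 are all 1, so H_1 = Z^2.
  H_2: rank ker ∂_2 − rank ∂_3 = (18 − 17) − 0 = 1, and there is no ∂_3, so H_2 = Z.

As a check, the Euler characteristic is 9 − 27 + 18 = 0, which agrees with 1 − 2 + 1 = 0.

H_0 = Z,  H_1 = Z^2,  H_2 = Z.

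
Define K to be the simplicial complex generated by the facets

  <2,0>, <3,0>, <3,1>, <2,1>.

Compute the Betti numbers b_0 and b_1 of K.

Fix the vertex order 0 < 1 < 2 < 3 and write every simplex with vertices in increasing order. Then dim K = 1 and the simplices of K are:

  0-simplices (4): [0], [1], [2], [3]
  1-simplices (4): [0,2], [0,3], [1,2], [1,3]

so the chain groups are C_0 ≅ Z^4, C_1 ≅ Z^4.

∂_1: C_1 → C_0 maps an edge to its endpoints' difference, ∂[p,q] = q − p. For instance
  ∂[0,2] = [2] − [0].
The resulting 4×4 matrix has rank 3, and its Smith normal form has invariant factors (1,1,1).

Computing H_k = (kernel of ∂_k) / (image of ∂_{k+1}):

  H_0: rank C_0 − rank ∂_1 = 4 − 3 = 1, and the invariant factors of ∂_1 are all 1, so H_0 = Z.
  H_1: rank ker ∂_1 − rank ∂_2 = (4 − 3) − 0 = 1, and there is no ∂_2, so H_1 = Z.

As a check, the Euler characteristic is 4 − 4 = 0, which agrees with 1 − 1 = 0.

Hence the Betti numbers are b_0 = 1, b_1 = 1.

b_0 = 1, b_1 = 1.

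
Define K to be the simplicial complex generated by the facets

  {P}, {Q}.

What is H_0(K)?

Take the total order P < Q on the vertex set. Then K (dimension 0) consists of the simplices:

  0-simplices (2): P, Q

so the chain groups are C_0 ≅ Z^2.

Reading off H_k = ker ∂_k / im ∂_{k+1}:

  H_0: rank C_0 − rank ∂_1 = 2 − 0 = 2, and there is no ∂_1, so H_0 ≅ Z^2.

H_0 ≅ Z^2.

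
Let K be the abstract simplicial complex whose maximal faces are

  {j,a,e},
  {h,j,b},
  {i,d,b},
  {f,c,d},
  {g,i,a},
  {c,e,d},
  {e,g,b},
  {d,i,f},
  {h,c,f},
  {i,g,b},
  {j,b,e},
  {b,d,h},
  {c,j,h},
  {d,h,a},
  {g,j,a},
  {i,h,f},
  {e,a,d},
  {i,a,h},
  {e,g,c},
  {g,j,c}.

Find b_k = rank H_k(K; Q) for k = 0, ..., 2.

b_0 = 1, b_1 = 1, b_2 = 0.

Order the vertices as a < b < c < d < e < f < g < h < i < j. Listing each simplex with vertices in this order, K has dimension 2 with simplices:

  0-simplices (10): a, b, c, d, e, f, g, h, i, j
  1-simplices (30): ad, ae, ag, ah, ai, aj, bd, be, bg, bh, bi, bj, cd, ce, cf, cg, ch, cj, de, df, dh, di, eg, ej, fh, fi, gi, gj, hi, hj
  2-simplices (20): ade, adh, aej, agi, agj, ahi, bdh, bdi, beg, bej, bgi, bhj, cde, cdf, ceg, cfh, cgj, chj, dfi, fhi

so the chain groups are C_0 ≅ Z^10, C_1 ≅ Z^30, C_2 ≅ Z^20.

∂_1: C_1 → C_0 is given by ∂[p,q] = [q] − [p].
This gives a 10×30 integer matrix of rank 9; reducing to Smith normal form yields diagonal entries (1,1,1,1,1,1,1,1,1).

Boundary ∂_2: C_2 → C_1 acts by ∂[p,q,r] = [q,r] − [p,r] + [p,q]. For instance
  ∂cde = de − ce + cd,
  ∂bhj = hj − bj + bh.
The 30×20 boundary matrix has rank 20 and Smith normal form diag(1,1,1,1,1,1,1,1,1,1,1,1,1,1,1,1,1,1,1,2).

Now H_k = ker ∂_k / im ∂_{k+1}, so:

  H_0: rank C_0 − rank ∂_1 = 10 − 9 = 1, and the invariant factors of ∂_1 are all 1, so H_0 ≅ Z.
  H_1: rank ker ∂_1 − rank ∂_2 = (30 − 9) − 20 = 1, and ∂_2 has invariant factor 2 > 1, so H_1 ≅ Z ⊕ Z/2.
  H_2: rank ker ∂_2 − rank ∂_3 = (20 − 20) − 0 = 0, and there is no ∂_3, so H_2 ≅ 0.

As a check, the Euler characteristic is 10 − 30 + 20 = 0, which agrees with 1 − 1 + 0 = 0.

Hence the Betti numbers are b_0 = 1, b_1 = 1, b_2 = 0.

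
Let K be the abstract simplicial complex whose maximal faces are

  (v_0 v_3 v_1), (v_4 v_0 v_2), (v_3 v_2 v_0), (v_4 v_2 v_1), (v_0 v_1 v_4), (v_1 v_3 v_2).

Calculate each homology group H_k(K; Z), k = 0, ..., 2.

H_0 ≅ Z,  H_1 = 0,  H_2 ≅ Z.

We work with the vertex ordering v_0 < v_1 < v_2 < v_3 < v_4. The simplices of K, each written with vertices in increasing order, are:

  0-simplices (5): [v_0], [v_1], [v_2], [v_3], [v_4]
  1-simplices (9): [v_0,v_1], [v_0,v_2], [v_0,v_3], [v_0,v_4], [v_1,v_2], [v_1,v_3], [v_1,v_4], [v_2,v_3], [v_2,v_4]
  2-simplices (6): [v_0,v_1,v_3], [v_0,v_1,v_4], [v_0,v_2,v_3], [v_0,v_2,v_4], [v_1,v_2,v_3], [v_1,v_2,v_4]

Hence C_0 ≅ Z^5, C_1 ≅ Z^9, C_2 ≅ Z^6.

The boundary map ∂_1: C_1 → C_0 sends each edge [p,q] (with p < q) to q − p. For instance
  ∂[v_2,v_3] = [v_3] − [v_2].
The 5×9 boundary matrix has rank 4 and Smith normal form diag(1,1,1,1).

∂_2: C_2 → C_1 sends each 2-simplex [p,q,r] to [q,r] − [p,r] + [p,q]. For instance
  ∂[v_1,v_2,v_4] = [v_2,v_4] − [v_1,v_4] + [v_1,v_2],
  ∂[v_0,v_2,v_3] = [v_2,v_3] − [v_0,v_3] + [v_0,v_2].
The 9×6 boundary matrix has rank 5 and Smith normal form diag(1,1,1,1,1).

Computing H_k = (kernel of ∂_k) / (image of ∂_{k+1}):

  H_0: rank C_0 − rank ∂_1 = 5 − 4 = 1, and the invariant factors of ∂_1 are all 1, so H_0 = Z.
  H_1: rank ker ∂_1 − rank ∂_2 = (9 − 4) − 5 = 0, and the invariant factors of ∂_2 are all 1, so H_1 = 0.
  H_2: rank ker ∂_2 − rank ∂_3 = (6 − 5) − 0 = 1, and there is no ∂_3, so H_2 = Z.

(K is a triangulation of the 2-sphere S^2.)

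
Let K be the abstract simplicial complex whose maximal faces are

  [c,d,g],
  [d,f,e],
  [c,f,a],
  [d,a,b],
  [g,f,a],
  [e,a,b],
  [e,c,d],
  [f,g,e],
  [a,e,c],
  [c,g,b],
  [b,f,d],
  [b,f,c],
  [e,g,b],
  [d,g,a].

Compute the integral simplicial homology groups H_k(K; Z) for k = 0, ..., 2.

H_0 ≅ Z,  H_1 ≅ Z^2,  H_2 ≅ Z.

We work with the vertex ordering a < b < c < d < e < f < g. The simplices of K, each written with vertices in increasing order, are:

  0-simplices (7): a, b, c, d, e, f, g
  1-simplices (21): ab, ac, ad, ae, af, ag, bc, bd, be, bf, bg, cd, ce, cf, cg, de, df, dg, ef, eg, fg
  2-simplices (14): abd, abe, ace, acf, adg, afg, bcf, bcg, bdf, beg, cde, cdg, def, efg

so the chain groups are C_0 ≅ Z^7, C_1 ≅ Z^21, C_2 ≅ Z^14.

The boundary map ∂_1: C_1 → C_0 maps an edge to its endpoints' difference, ∂[p,q] = q − p.
This gives a 7×21 integer matrix of rank 6; reducing to Smith normal form yields diagonal entries (1,1,1,1,1,1).

∂_2: C_2 → C_1 maps a triangle to the signed sum of its edges. For instance
  ∂def = ef − df + de,
  ∂acf = cf − af + ac.
This gives a 21×14 integer matrix of rank 13; reducing to Smith normal form yields diagonal entries (1,1,1,1,1,1,1,1,1,1,1,1,1).

Computing H_k = (kernel of ∂_k) / (image of ∂_{k+1}):

  H_0: rank C_0 − rank ∂_1 = 7 − 6 = 1, and the invariant factors of ∂_1 are all 1, so H_0 = Z.
  H_1: rank ker ∂_1 − rank ∂_2 = (21 − 6) − 13 = 2, and the invariant factors of ∂_2 are all 1, so H_1 = Z^2.
  H_2: rank ker ∂_2 − rank ∂_3 = (14 − 13) − 0 = 1, and there is no ∂_3, so H_2 = Z.

As a check, the Euler characteristic is 7 − 21 + 14 = 0, which agrees with 1 − 2 + 1 = 0.
(K is a triangulation of the torus T^2.)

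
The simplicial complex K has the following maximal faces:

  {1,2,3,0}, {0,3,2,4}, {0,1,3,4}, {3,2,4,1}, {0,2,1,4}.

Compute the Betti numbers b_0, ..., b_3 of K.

Take the total order 0 < 1 < 2 < 3 < 4 on the vertex set. Then K (dimension 3) consists of the simplices:

  0-simplices (5): [0], [1], [2], [3], [4]
  1-simplices (10): [0,1], [0,2], [0,3], [0,4], [1,2], [1,3], [1,4], [2,3], [2,4], [3,4]
  2-simplices (10): [0,1,2], [0,1,3], [0,1,4], [0,2,3], [0,2,4], [0,3,4], [1,2,3], [1,2,4], [1,3,4], [2,3,4]
  3-simplices (5): [0,1,2,3], [0,1,2,4], [0,1,3,4], [0,2,3,4], [1,2,3,4]

so the chain groups are C_0 ≅ Z^5, C_1 ≅ Z^10, C_2 ≅ Z^10, C_3 ≅ Z^5.

The boundary map ∂_1: C_1 → C_0 is given by ∂[p,q] = [q] − [p].
As a 5×10 matrix over Z this has rank 4, with invariant factors (1,1,1,1).

∂_2: C_2 → C_1 acts by ∂[p,q,r] = [q,r] − [p,r] + [p,q]. For instance
  ∂[1,3,4] = [3,4] − [1,4] + [1,3],
  ∂[0,2,4] = [2,4] − [0,4] + [0,2].
This gives a 10×10 integer matrix of rank 6; reducing to Smith normal form yields diagonal entries (1,1,1,1,1,1).

∂_3: C_3 → C_2 sends each 3-simplex σ to the alternating sum Σ_i (−1)^i (σ with its i-th vertex removed). For instance
  ∂[0,1,2,4] = [1,2,4] − [0,2,4] + [0,1,4] − [0,1,2],
  ∂[1,2,3,4] = [2,3,4] − [1,3,4] + [1,2,4] − [1,2,3].
The resulting 10×5 matrix has rank 4, and its Smith normal form has invariant factors (1,1,1,1).

Now H_k = ker ∂_k / im ∂_{k+1}, so:

  H_0: rank C_0 − rank ∂_1 = 5 − 4 = 1, and the invariant factors of ∂_1 are all 1, so H_0 = Z.
  H_1: rank ker ∂_1 − rank ∂_2 = (10 − 4) − 6 = 0, and the invariant factors of ∂_2 are all 1, so H_1 = 0.
  H_2: rank ker ∂_2 − rank ∂_3 = (10 − 6) − 4 = 0, and the invariant factors of ∂_3 are all 1, so H_2 = 0.
  H_3: rank ker ∂_3 − rank ∂_4 = (5 − 4) − 0 = 1, and there is no ∂_4, so H_3 = Z.

As a check, the Euler characteristic is 5 − 10 + 10 − 5 = 0, which agrees with 1 − 0 + 0 − 1 = 0.

Hence the Betti numbers are b_0 = 1, b_1 = 0, b_2 = 0, b_3 = 1.

b_0 = 1, b_1 = 0, b_2 = 0, b_3 = 1.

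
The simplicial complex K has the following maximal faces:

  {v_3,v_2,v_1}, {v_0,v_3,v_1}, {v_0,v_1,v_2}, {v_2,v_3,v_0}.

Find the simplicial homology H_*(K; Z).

We work with the vertex ordering v_0 < v_1 < v_2 < v_3. The simplices of K, each written with vertices in increasing order, are:

  0-simplices (4): [v_0], [v_1], [v_2], [v_3]
  1-simplices (6): [v_0,v_1], [v_0,v_2], [v_0,v_3], [v_1,v_2], [v_1,v_3], [v_2,v_3]
  2-simplices (4): [v_0,v_1,v_2], [v_0,v_1,v_3], [v_0,v_2,v_3], [v_1,v_2,v_3]

Hence C_0 ≅ Z^4, C_1 ≅ Z^6, C_2 ≅ Z^4.

Boundary ∂_1: C_1 → C_0 is given by ∂[p,q] = [q] − [p].
The 4×6 boundary matrix has rank 3 and Smith normal form diag(1,1,1).

The boundary map ∂_2: C_2 → C_1 sends each 2-simplex [p,q,r] to [q,r] − [p,r] + [p,q]. For instance
  ∂[v_0,v_1,v_2] = [v_1,v_2] − [v_0,v_2] + [v_0,v_1],
  ∂[v_0,v_1,v_3] = [v_1,v_3] − [v_0,v_3] + [v_0,v_1].
As a 6×4 matrix over Z this has rank 3, with invariant factors (1,1,1).

From H_k ≅ ker(∂_k) / im(∂_{k+1}) we obtain:

  H_0: rank C_0 − rank ∂_1 = 4 − 3 = 1, and the invariant factors of ∂_1 are all 1, so H_0 = Z.
  H_1: rank ker ∂_1 − rank ∂_2 = (6 − 3) − 3 = 0, and the invariant factors of ∂_2 are all 1, so H_1 = 0.
  H_2: rank ker ∂_2 − rank ∂_3 = (4 − 3) − 0 = 1, and there is no ∂_3, so H_2 = Z.

(K is a triangulation of the 2-sphere S^2.)

H_0 ≅ Z,  H_1 = 0,  H_2 ≅ Z.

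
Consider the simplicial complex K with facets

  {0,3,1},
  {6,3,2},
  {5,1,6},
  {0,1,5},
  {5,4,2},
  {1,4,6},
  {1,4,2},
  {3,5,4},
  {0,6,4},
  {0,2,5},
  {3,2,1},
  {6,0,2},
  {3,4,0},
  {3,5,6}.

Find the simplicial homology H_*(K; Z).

We work with the vertex ordering 0 < 1 < 2 < 3 < 4 < 5 < 6. The simplices of K, each written with vertices in increasing order, are:

  0-simplices (7): [0], [1], [2], [3], [4], [5], [6]
  1-simplices (21): [0,1], [0,2], [0,3], [0,4], [0,5], [0,6], [1,2], [1,3], [1,4], [1,5], [1,6], [2,3], [2,4], [2,5], [2,6], [3,4], [3,5], [3,6], [4,5], [4,6], [5,6]
  2-simplices (14): [0,1,3], [0,1,5], [0,2,5], [0,2,6], [0,3,4], [0,4,6], [1,2,3], [1,2,4], [1,4,6], [1,5,6], [2,3,6], [2,4,5], [3,4,5], [3,5,6]

Hence C_0 ≅ Z^7, C_1 ≅ Z^21, C_2 ≅ Z^14.

∂_1: C_1 → C_0 sends each edge [p,q] (with p < q) to q − p. For instance
  ∂[3,6] = [6] − [3].
The resulting 7×21 matrix has rank 6, and its Smith normal form has invariant factors (1,1,1,1,1,1).

The boundary map ∂_2: C_2 → C_1 maps a triangle to the signed sum of its edges. For instance
  ∂[3,4,5] = [4,5] − [3,5] + [3,4],
  ∂[1,5,6] = [5,6] − [1,6] + [1,5].
This gives a 21×14 integer matrix of rank 13; reducing to Smith normal form yields diagonal entries (1,1,1,1,1,1,1,1,1,1,1,1,1).

Now H_k = ker ∂_k / im ∂_{k+1}, so:

  H_0: rank C_0 − rank ∂_1 = 7 − 6 = 1, and the invariant factors of ∂_1 are all 1, so H_0 ≅ Z.
  H_1: rank ker ∂_1 − rank ∂_2 = (21 − 6) − 13 = 2, and the invariant factors of ∂_2 are all 1, so H_1 ≅ Z^2.
  H_2: rank ker ∂_2 − rank ∂_3 = (14 − 13) − 0 = 1, and there is no ∂_3, so H_2 ≅ Z.

H_0 ≅ Z,  H_1 ≅ Z^2,  H_2 ≅ Z.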